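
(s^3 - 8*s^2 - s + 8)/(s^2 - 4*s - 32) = (s^2 - 1)/(s + 4)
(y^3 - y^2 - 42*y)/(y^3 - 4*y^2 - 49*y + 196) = y*(y + 6)/(y^2 + 3*y - 28)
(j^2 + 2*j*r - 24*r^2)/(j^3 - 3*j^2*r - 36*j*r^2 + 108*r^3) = (j - 4*r)/(j^2 - 9*j*r + 18*r^2)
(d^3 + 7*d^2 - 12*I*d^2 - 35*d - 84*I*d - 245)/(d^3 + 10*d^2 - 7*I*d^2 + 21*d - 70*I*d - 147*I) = (d - 5*I)/(d + 3)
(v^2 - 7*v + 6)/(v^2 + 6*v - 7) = (v - 6)/(v + 7)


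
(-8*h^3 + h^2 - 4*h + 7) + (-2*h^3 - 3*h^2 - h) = -10*h^3 - 2*h^2 - 5*h + 7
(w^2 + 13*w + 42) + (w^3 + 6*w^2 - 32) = w^3 + 7*w^2 + 13*w + 10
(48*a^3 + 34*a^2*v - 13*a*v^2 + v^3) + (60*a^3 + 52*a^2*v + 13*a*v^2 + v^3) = 108*a^3 + 86*a^2*v + 2*v^3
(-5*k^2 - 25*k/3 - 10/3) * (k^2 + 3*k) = -5*k^4 - 70*k^3/3 - 85*k^2/3 - 10*k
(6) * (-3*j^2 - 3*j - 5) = -18*j^2 - 18*j - 30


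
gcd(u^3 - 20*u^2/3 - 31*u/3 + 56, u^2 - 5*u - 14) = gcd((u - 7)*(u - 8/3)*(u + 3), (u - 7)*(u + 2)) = u - 7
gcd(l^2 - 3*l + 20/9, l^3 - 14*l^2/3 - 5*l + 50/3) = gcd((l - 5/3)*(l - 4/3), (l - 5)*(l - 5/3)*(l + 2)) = l - 5/3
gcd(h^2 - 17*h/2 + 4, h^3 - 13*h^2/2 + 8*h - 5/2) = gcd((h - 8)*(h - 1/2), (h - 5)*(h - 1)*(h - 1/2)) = h - 1/2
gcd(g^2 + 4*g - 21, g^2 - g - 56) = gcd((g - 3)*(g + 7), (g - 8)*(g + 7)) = g + 7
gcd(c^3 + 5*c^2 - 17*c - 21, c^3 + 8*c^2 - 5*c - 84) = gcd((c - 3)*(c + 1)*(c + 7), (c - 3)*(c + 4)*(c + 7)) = c^2 + 4*c - 21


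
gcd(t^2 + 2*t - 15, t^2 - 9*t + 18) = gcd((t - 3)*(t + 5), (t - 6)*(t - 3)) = t - 3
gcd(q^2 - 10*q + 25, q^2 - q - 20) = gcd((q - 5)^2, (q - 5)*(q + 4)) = q - 5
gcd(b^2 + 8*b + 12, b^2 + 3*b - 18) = b + 6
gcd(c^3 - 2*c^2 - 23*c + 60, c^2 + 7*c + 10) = c + 5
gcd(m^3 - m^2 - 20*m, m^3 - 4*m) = m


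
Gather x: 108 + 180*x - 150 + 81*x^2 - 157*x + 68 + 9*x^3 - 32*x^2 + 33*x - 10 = 9*x^3 + 49*x^2 + 56*x + 16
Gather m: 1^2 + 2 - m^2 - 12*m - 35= -m^2 - 12*m - 32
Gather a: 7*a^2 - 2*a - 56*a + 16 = 7*a^2 - 58*a + 16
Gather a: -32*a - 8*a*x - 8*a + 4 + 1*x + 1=a*(-8*x - 40) + x + 5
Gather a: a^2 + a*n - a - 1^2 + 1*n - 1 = a^2 + a*(n - 1) + n - 2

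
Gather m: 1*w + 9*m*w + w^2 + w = 9*m*w + w^2 + 2*w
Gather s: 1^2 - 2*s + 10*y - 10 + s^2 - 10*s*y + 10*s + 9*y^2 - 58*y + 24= s^2 + s*(8 - 10*y) + 9*y^2 - 48*y + 15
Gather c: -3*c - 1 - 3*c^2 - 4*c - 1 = -3*c^2 - 7*c - 2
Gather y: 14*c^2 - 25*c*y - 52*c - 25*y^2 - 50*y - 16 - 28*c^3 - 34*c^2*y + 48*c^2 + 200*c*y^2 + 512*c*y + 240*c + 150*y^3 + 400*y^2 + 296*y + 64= -28*c^3 + 62*c^2 + 188*c + 150*y^3 + y^2*(200*c + 375) + y*(-34*c^2 + 487*c + 246) + 48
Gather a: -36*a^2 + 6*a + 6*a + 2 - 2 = -36*a^2 + 12*a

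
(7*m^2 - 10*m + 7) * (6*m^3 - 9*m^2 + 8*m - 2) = 42*m^5 - 123*m^4 + 188*m^3 - 157*m^2 + 76*m - 14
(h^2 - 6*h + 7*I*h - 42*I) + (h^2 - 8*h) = 2*h^2 - 14*h + 7*I*h - 42*I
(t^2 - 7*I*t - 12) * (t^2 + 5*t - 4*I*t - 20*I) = t^4 + 5*t^3 - 11*I*t^3 - 40*t^2 - 55*I*t^2 - 200*t + 48*I*t + 240*I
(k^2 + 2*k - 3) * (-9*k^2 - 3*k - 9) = -9*k^4 - 21*k^3 + 12*k^2 - 9*k + 27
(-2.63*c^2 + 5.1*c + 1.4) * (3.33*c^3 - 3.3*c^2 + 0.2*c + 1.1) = -8.7579*c^5 + 25.662*c^4 - 12.694*c^3 - 6.493*c^2 + 5.89*c + 1.54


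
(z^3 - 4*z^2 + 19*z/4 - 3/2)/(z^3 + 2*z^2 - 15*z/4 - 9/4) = (2*z^2 - 5*z + 2)/(2*z^2 + 7*z + 3)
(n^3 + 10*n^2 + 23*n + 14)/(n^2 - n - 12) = (n^3 + 10*n^2 + 23*n + 14)/(n^2 - n - 12)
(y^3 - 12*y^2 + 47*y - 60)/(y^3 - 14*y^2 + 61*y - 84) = (y - 5)/(y - 7)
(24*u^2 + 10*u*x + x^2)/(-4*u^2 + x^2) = (24*u^2 + 10*u*x + x^2)/(-4*u^2 + x^2)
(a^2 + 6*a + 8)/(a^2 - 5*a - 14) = (a + 4)/(a - 7)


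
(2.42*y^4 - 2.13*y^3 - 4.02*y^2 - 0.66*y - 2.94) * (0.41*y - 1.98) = 0.9922*y^5 - 5.6649*y^4 + 2.5692*y^3 + 7.689*y^2 + 0.1014*y + 5.8212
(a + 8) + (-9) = a - 1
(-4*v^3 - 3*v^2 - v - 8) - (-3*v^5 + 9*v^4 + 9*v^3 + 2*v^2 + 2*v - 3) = 3*v^5 - 9*v^4 - 13*v^3 - 5*v^2 - 3*v - 5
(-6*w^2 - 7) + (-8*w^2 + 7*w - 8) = -14*w^2 + 7*w - 15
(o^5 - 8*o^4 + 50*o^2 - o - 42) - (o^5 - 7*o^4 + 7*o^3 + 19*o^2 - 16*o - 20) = -o^4 - 7*o^3 + 31*o^2 + 15*o - 22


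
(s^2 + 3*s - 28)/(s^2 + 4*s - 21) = (s - 4)/(s - 3)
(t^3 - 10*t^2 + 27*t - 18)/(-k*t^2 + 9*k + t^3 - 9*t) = (t^2 - 7*t + 6)/(-k*t - 3*k + t^2 + 3*t)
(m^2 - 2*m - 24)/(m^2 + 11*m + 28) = (m - 6)/(m + 7)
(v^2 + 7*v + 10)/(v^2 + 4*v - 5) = (v + 2)/(v - 1)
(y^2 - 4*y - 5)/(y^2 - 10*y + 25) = (y + 1)/(y - 5)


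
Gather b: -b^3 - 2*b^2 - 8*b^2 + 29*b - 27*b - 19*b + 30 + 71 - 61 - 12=-b^3 - 10*b^2 - 17*b + 28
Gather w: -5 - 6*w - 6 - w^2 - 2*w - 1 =-w^2 - 8*w - 12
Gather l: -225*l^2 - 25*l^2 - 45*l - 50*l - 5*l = -250*l^2 - 100*l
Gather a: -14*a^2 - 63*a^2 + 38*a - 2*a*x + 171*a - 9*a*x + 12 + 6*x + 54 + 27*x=-77*a^2 + a*(209 - 11*x) + 33*x + 66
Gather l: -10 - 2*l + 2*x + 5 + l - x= -l + x - 5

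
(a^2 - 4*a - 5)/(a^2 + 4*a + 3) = (a - 5)/(a + 3)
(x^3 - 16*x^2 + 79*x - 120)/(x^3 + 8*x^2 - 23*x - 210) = (x^2 - 11*x + 24)/(x^2 + 13*x + 42)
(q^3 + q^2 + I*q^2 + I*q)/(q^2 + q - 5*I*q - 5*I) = q*(q + I)/(q - 5*I)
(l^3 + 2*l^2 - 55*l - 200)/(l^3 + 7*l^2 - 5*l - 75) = (l - 8)/(l - 3)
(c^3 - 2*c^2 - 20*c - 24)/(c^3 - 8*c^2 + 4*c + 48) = (c + 2)/(c - 4)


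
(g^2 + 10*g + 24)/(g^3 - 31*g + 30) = (g + 4)/(g^2 - 6*g + 5)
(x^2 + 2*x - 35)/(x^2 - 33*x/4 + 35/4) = 4*(x^2 + 2*x - 35)/(4*x^2 - 33*x + 35)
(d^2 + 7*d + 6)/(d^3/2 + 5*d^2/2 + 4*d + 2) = 2*(d + 6)/(d^2 + 4*d + 4)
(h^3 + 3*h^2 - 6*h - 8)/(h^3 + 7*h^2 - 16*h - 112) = (h^2 - h - 2)/(h^2 + 3*h - 28)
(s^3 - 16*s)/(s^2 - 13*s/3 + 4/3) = 3*s*(s + 4)/(3*s - 1)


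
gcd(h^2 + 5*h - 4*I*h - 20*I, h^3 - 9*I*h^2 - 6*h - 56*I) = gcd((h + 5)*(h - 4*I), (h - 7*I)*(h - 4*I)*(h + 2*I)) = h - 4*I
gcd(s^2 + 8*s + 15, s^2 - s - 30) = s + 5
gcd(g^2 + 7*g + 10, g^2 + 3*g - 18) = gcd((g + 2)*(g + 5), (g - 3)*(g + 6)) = 1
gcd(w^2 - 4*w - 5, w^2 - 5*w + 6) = 1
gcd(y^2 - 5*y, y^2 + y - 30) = y - 5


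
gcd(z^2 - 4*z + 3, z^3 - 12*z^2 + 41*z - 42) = z - 3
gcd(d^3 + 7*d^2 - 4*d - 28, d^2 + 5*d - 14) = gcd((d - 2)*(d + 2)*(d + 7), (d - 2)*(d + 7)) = d^2 + 5*d - 14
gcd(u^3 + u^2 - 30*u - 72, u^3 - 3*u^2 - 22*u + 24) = u^2 - 2*u - 24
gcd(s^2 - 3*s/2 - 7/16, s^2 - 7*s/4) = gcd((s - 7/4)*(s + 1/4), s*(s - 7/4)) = s - 7/4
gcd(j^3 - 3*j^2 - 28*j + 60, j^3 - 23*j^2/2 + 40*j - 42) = j^2 - 8*j + 12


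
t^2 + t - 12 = (t - 3)*(t + 4)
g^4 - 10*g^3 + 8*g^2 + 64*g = g*(g - 8)*(g - 4)*(g + 2)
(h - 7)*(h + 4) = h^2 - 3*h - 28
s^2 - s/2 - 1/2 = (s - 1)*(s + 1/2)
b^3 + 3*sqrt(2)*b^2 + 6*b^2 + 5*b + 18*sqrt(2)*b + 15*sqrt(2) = (b + 1)*(b + 5)*(b + 3*sqrt(2))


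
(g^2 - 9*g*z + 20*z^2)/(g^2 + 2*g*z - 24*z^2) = (g - 5*z)/(g + 6*z)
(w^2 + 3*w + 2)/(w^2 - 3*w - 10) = (w + 1)/(w - 5)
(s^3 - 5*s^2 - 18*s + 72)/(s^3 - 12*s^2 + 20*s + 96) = (s^2 + s - 12)/(s^2 - 6*s - 16)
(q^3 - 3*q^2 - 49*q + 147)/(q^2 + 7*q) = q - 10 + 21/q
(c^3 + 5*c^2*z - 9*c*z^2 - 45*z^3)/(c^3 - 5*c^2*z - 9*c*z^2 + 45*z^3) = (-c - 5*z)/(-c + 5*z)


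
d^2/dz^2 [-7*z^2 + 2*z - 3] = -14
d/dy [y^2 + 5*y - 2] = 2*y + 5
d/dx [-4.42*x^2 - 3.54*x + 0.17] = -8.84*x - 3.54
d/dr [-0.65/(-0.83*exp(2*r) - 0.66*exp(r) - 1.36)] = (-1.079*exp(r) - 0.429)*exp(r)/(0.83*exp(2*r) + 0.66*exp(r) + 1.36)^2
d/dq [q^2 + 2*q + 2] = 2*q + 2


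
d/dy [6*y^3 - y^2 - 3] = 2*y*(9*y - 1)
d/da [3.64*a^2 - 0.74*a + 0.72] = 7.28*a - 0.74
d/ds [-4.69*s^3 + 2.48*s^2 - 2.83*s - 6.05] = -14.07*s^2 + 4.96*s - 2.83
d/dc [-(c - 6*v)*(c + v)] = -2*c + 5*v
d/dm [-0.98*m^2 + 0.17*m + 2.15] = 0.17 - 1.96*m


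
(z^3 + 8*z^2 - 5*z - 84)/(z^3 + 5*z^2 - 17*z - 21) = (z + 4)/(z + 1)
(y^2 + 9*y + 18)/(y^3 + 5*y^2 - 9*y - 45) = (y + 6)/(y^2 + 2*y - 15)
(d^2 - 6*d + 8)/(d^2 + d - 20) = (d - 2)/(d + 5)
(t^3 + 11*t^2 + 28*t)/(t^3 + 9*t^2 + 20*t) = (t + 7)/(t + 5)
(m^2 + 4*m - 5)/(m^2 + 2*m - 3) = (m + 5)/(m + 3)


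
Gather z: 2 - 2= 0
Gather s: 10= 10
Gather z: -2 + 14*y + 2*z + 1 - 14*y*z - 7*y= 7*y + z*(2 - 14*y) - 1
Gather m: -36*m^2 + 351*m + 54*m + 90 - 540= -36*m^2 + 405*m - 450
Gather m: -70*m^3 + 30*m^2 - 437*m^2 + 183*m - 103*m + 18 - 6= -70*m^3 - 407*m^2 + 80*m + 12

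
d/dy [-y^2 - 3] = -2*y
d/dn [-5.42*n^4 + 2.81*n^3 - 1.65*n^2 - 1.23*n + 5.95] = -21.68*n^3 + 8.43*n^2 - 3.3*n - 1.23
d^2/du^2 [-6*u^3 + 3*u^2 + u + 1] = 6 - 36*u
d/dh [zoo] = 0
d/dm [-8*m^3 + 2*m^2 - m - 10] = -24*m^2 + 4*m - 1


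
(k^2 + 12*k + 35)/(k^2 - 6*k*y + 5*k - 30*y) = (-k - 7)/(-k + 6*y)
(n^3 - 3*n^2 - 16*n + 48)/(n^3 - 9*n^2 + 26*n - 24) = (n + 4)/(n - 2)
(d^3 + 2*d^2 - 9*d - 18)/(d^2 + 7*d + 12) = (d^2 - d - 6)/(d + 4)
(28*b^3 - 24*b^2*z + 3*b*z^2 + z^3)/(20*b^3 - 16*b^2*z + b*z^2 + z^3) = (7*b + z)/(5*b + z)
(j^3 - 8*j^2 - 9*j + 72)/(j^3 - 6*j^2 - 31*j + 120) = (j + 3)/(j + 5)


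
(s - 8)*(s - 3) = s^2 - 11*s + 24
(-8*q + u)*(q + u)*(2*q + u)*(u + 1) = -16*q^3*u - 16*q^3 - 22*q^2*u^2 - 22*q^2*u - 5*q*u^3 - 5*q*u^2 + u^4 + u^3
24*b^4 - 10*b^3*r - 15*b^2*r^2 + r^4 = (-4*b + r)*(-b + r)*(2*b + r)*(3*b + r)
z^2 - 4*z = z*(z - 4)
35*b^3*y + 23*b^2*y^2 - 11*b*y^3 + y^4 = y*(-7*b + y)*(-5*b + y)*(b + y)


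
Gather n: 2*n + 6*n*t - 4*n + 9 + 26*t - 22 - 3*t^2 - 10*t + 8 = n*(6*t - 2) - 3*t^2 + 16*t - 5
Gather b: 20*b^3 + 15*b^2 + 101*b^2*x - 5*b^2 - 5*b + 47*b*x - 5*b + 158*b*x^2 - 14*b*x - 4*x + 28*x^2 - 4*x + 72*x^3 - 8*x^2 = 20*b^3 + b^2*(101*x + 10) + b*(158*x^2 + 33*x - 10) + 72*x^3 + 20*x^2 - 8*x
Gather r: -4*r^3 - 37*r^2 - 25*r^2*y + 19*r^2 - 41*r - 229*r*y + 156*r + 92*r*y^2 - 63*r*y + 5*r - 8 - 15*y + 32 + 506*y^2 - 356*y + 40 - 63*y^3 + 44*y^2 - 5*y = -4*r^3 + r^2*(-25*y - 18) + r*(92*y^2 - 292*y + 120) - 63*y^3 + 550*y^2 - 376*y + 64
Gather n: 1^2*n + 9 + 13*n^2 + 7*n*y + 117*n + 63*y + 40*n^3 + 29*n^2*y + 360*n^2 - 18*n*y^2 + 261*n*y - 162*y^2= 40*n^3 + n^2*(29*y + 373) + n*(-18*y^2 + 268*y + 118) - 162*y^2 + 63*y + 9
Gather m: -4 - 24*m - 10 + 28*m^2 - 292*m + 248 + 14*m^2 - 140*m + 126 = 42*m^2 - 456*m + 360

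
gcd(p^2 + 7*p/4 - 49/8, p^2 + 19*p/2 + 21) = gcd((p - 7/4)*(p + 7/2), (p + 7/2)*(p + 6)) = p + 7/2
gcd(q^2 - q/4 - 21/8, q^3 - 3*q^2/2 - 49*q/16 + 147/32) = q - 7/4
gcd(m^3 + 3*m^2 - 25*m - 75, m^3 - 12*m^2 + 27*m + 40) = m - 5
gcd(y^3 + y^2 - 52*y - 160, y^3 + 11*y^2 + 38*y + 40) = y^2 + 9*y + 20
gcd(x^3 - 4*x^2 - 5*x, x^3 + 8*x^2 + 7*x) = x^2 + x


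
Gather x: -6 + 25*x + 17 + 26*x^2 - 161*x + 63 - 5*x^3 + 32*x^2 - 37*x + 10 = -5*x^3 + 58*x^2 - 173*x + 84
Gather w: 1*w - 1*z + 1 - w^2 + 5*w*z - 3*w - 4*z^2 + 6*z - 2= -w^2 + w*(5*z - 2) - 4*z^2 + 5*z - 1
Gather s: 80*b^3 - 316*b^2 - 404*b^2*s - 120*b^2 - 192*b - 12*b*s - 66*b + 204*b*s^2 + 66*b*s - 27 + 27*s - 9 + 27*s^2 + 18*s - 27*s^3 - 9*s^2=80*b^3 - 436*b^2 - 258*b - 27*s^3 + s^2*(204*b + 18) + s*(-404*b^2 + 54*b + 45) - 36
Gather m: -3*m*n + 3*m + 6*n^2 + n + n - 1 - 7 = m*(3 - 3*n) + 6*n^2 + 2*n - 8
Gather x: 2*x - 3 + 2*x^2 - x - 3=2*x^2 + x - 6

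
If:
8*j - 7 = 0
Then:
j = 7/8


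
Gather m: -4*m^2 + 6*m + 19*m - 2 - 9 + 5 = -4*m^2 + 25*m - 6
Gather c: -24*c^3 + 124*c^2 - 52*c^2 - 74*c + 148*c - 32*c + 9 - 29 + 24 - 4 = -24*c^3 + 72*c^2 + 42*c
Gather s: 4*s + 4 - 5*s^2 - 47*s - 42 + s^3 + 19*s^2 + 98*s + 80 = s^3 + 14*s^2 + 55*s + 42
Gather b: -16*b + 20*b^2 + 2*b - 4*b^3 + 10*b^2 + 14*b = -4*b^3 + 30*b^2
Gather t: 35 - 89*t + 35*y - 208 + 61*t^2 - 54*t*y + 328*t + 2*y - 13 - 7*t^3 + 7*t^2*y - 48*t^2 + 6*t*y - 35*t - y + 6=-7*t^3 + t^2*(7*y + 13) + t*(204 - 48*y) + 36*y - 180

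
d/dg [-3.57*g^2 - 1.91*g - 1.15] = -7.14*g - 1.91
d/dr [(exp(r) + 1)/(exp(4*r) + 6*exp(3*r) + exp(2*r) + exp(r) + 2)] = (-(exp(r) + 1)*(4*exp(3*r) + 18*exp(2*r) + 2*exp(r) + 1) + exp(4*r) + 6*exp(3*r) + exp(2*r) + exp(r) + 2)*exp(r)/(exp(4*r) + 6*exp(3*r) + exp(2*r) + exp(r) + 2)^2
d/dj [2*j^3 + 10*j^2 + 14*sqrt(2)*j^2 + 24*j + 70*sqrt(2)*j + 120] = 6*j^2 + 20*j + 28*sqrt(2)*j + 24 + 70*sqrt(2)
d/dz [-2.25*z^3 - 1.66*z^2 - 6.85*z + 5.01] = -6.75*z^2 - 3.32*z - 6.85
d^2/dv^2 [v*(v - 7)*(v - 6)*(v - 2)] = 12*v^2 - 90*v + 136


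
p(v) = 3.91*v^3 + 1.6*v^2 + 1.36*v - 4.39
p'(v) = 11.73*v^2 + 3.2*v + 1.36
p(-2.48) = -57.56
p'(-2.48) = 65.57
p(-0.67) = -5.76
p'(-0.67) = 4.48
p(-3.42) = -146.73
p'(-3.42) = 127.61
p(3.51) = 189.18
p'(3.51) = 157.11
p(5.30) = 629.87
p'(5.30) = 347.82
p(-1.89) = -27.64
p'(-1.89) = 37.21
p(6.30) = 1045.37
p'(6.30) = 487.08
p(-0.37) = -4.87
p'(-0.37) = 1.78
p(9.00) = 2987.84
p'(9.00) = 980.29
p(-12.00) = -6546.79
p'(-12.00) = 1652.08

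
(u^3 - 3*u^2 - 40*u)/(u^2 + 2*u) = (u^2 - 3*u - 40)/(u + 2)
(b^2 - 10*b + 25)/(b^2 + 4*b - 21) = (b^2 - 10*b + 25)/(b^2 + 4*b - 21)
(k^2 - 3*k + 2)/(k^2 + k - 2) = (k - 2)/(k + 2)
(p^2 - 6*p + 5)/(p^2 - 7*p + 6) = (p - 5)/(p - 6)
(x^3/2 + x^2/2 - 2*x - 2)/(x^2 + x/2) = (x^3 + x^2 - 4*x - 4)/(x*(2*x + 1))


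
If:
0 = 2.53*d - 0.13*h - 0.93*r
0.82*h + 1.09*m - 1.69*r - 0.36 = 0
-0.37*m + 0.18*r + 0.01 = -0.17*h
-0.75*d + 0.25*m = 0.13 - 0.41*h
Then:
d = 0.02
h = 0.26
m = 0.15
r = 0.01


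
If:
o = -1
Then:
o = -1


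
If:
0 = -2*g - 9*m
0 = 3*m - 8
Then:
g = -12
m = 8/3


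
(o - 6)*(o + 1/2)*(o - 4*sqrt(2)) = o^3 - 4*sqrt(2)*o^2 - 11*o^2/2 - 3*o + 22*sqrt(2)*o + 12*sqrt(2)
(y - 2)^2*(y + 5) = y^3 + y^2 - 16*y + 20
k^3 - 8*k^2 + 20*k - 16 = (k - 4)*(k - 2)^2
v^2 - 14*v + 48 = (v - 8)*(v - 6)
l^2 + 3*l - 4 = (l - 1)*(l + 4)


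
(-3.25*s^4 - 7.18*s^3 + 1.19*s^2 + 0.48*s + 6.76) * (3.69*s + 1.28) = -11.9925*s^5 - 30.6542*s^4 - 4.7993*s^3 + 3.2944*s^2 + 25.5588*s + 8.6528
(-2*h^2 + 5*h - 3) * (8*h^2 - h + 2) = -16*h^4 + 42*h^3 - 33*h^2 + 13*h - 6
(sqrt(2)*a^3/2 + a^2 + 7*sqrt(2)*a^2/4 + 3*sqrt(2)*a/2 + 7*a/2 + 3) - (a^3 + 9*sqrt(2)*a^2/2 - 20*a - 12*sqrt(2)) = -a^3 + sqrt(2)*a^3/2 - 11*sqrt(2)*a^2/4 + a^2 + 3*sqrt(2)*a/2 + 47*a/2 + 3 + 12*sqrt(2)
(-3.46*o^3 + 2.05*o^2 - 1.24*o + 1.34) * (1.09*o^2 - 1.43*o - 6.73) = -3.7714*o^5 + 7.1823*o^4 + 19.0027*o^3 - 10.5627*o^2 + 6.429*o - 9.0182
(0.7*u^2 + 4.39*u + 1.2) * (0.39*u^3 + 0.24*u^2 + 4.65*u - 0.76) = 0.273*u^5 + 1.8801*u^4 + 4.7766*u^3 + 20.1695*u^2 + 2.2436*u - 0.912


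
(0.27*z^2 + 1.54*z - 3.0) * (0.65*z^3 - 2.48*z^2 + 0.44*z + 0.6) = 0.1755*z^5 + 0.3314*z^4 - 5.6504*z^3 + 8.2796*z^2 - 0.396*z - 1.8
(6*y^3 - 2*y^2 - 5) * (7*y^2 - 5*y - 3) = 42*y^5 - 44*y^4 - 8*y^3 - 29*y^2 + 25*y + 15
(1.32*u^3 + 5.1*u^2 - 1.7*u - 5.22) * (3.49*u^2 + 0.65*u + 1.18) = 4.6068*u^5 + 18.657*u^4 - 1.0604*u^3 - 13.3048*u^2 - 5.399*u - 6.1596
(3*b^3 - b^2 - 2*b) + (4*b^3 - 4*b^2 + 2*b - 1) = 7*b^3 - 5*b^2 - 1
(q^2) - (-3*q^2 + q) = 4*q^2 - q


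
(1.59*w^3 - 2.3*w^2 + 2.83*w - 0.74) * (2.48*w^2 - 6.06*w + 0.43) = 3.9432*w^5 - 15.3394*w^4 + 21.6401*w^3 - 19.974*w^2 + 5.7013*w - 0.3182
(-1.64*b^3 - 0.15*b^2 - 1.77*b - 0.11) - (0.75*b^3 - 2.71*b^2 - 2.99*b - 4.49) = -2.39*b^3 + 2.56*b^2 + 1.22*b + 4.38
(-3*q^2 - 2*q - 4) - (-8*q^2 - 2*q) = 5*q^2 - 4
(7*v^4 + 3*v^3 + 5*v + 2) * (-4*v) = -28*v^5 - 12*v^4 - 20*v^2 - 8*v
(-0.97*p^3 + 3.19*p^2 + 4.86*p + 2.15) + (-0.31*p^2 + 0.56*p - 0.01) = -0.97*p^3 + 2.88*p^2 + 5.42*p + 2.14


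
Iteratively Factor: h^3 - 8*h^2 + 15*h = (h)*(h^2 - 8*h + 15) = h*(h - 3)*(h - 5)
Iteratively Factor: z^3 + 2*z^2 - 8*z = (z + 4)*(z^2 - 2*z) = z*(z + 4)*(z - 2)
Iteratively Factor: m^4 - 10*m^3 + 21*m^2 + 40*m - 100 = (m - 2)*(m^3 - 8*m^2 + 5*m + 50) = (m - 5)*(m - 2)*(m^2 - 3*m - 10) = (m - 5)^2*(m - 2)*(m + 2)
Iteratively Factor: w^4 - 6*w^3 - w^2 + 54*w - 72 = (w - 3)*(w^3 - 3*w^2 - 10*w + 24) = (w - 3)*(w - 2)*(w^2 - w - 12) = (w - 4)*(w - 3)*(w - 2)*(w + 3)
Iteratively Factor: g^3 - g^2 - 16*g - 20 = (g - 5)*(g^2 + 4*g + 4) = (g - 5)*(g + 2)*(g + 2)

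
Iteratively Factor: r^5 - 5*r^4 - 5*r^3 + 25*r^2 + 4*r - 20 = (r - 5)*(r^4 - 5*r^2 + 4) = (r - 5)*(r - 1)*(r^3 + r^2 - 4*r - 4) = (r - 5)*(r - 1)*(r + 1)*(r^2 - 4) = (r - 5)*(r - 2)*(r - 1)*(r + 1)*(r + 2)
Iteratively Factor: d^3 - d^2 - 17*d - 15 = (d - 5)*(d^2 + 4*d + 3) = (d - 5)*(d + 3)*(d + 1)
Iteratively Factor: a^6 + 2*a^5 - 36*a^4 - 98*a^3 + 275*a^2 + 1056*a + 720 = (a + 1)*(a^5 + a^4 - 37*a^3 - 61*a^2 + 336*a + 720) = (a - 5)*(a + 1)*(a^4 + 6*a^3 - 7*a^2 - 96*a - 144) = (a - 5)*(a + 1)*(a + 3)*(a^3 + 3*a^2 - 16*a - 48) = (a - 5)*(a + 1)*(a + 3)^2*(a^2 - 16) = (a - 5)*(a + 1)*(a + 3)^2*(a + 4)*(a - 4)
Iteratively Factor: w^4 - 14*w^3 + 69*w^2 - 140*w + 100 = (w - 2)*(w^3 - 12*w^2 + 45*w - 50) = (w - 2)^2*(w^2 - 10*w + 25) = (w - 5)*(w - 2)^2*(w - 5)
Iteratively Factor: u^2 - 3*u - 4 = (u + 1)*(u - 4)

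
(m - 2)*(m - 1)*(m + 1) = m^3 - 2*m^2 - m + 2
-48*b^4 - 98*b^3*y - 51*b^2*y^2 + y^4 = (-8*b + y)*(b + y)^2*(6*b + y)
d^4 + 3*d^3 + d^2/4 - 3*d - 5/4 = (d - 1)*(d + 1/2)*(d + 1)*(d + 5/2)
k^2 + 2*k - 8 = (k - 2)*(k + 4)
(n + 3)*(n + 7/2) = n^2 + 13*n/2 + 21/2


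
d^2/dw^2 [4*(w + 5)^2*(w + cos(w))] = 8*w - 4*(w + 5)^2*cos(w) - 16*(w + 5)*(sin(w) - 1) + 8*cos(w)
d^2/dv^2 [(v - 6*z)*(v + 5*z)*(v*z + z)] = 2*z*(3*v - z + 1)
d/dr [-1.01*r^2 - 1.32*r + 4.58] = -2.02*r - 1.32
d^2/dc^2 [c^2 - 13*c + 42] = 2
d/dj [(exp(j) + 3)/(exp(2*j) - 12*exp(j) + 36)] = (-exp(j) - 12)*exp(j)/(exp(3*j) - 18*exp(2*j) + 108*exp(j) - 216)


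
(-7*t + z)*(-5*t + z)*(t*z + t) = 35*t^3*z + 35*t^3 - 12*t^2*z^2 - 12*t^2*z + t*z^3 + t*z^2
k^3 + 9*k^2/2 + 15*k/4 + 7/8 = (k + 1/2)^2*(k + 7/2)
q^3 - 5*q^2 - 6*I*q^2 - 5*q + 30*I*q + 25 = (q - 5)*(q - 5*I)*(q - I)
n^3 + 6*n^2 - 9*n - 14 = (n - 2)*(n + 1)*(n + 7)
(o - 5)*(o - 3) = o^2 - 8*o + 15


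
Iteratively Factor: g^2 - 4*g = (g)*(g - 4)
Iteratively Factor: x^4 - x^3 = (x)*(x^3 - x^2) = x^2*(x^2 - x) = x^2*(x - 1)*(x)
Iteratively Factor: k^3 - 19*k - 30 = (k + 2)*(k^2 - 2*k - 15) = (k + 2)*(k + 3)*(k - 5)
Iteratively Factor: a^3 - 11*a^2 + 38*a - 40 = (a - 5)*(a^2 - 6*a + 8) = (a - 5)*(a - 2)*(a - 4)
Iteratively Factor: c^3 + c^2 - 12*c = (c)*(c^2 + c - 12) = c*(c + 4)*(c - 3)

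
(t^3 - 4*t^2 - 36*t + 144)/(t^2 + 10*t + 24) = (t^2 - 10*t + 24)/(t + 4)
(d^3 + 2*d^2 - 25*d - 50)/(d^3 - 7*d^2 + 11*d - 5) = (d^2 + 7*d + 10)/(d^2 - 2*d + 1)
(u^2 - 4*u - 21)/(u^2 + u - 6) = (u - 7)/(u - 2)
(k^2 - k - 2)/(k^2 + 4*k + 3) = (k - 2)/(k + 3)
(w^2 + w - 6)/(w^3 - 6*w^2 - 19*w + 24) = (w - 2)/(w^2 - 9*w + 8)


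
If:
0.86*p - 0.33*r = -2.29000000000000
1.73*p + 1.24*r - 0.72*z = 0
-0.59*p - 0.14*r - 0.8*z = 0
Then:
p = -1.63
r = 2.70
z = 0.73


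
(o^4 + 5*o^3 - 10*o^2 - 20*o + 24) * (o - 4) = o^5 + o^4 - 30*o^3 + 20*o^2 + 104*o - 96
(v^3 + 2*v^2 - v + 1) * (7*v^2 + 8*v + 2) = 7*v^5 + 22*v^4 + 11*v^3 + 3*v^2 + 6*v + 2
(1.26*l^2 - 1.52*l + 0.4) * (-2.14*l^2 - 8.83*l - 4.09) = -2.6964*l^4 - 7.873*l^3 + 7.4122*l^2 + 2.6848*l - 1.636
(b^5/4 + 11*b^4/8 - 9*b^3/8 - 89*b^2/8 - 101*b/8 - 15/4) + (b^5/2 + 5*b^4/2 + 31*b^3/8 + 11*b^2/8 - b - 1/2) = 3*b^5/4 + 31*b^4/8 + 11*b^3/4 - 39*b^2/4 - 109*b/8 - 17/4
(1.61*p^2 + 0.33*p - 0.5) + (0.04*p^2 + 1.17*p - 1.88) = 1.65*p^2 + 1.5*p - 2.38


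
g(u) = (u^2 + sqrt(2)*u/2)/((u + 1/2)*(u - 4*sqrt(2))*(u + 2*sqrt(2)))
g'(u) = (2*u + sqrt(2)/2)/((u + 1/2)*(u - 4*sqrt(2))*(u + 2*sqrt(2))) - (u^2 + sqrt(2)*u/2)/((u + 1/2)*(u - 4*sqrt(2))*(u + 2*sqrt(2))^2) - (u^2 + sqrt(2)*u/2)/((u + 1/2)*(u - 4*sqrt(2))^2*(u + 2*sqrt(2))) - (u^2 + sqrt(2)*u/2)/((u + 1/2)^2*(u - 4*sqrt(2))*(u + 2*sqrt(2)))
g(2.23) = -0.14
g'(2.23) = -0.07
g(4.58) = -0.60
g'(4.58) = -0.60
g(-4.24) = -0.29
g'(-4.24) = -0.16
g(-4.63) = -0.24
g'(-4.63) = -0.10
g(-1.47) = 0.12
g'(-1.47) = -0.19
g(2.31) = -0.14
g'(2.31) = -0.07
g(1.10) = -0.07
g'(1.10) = -0.06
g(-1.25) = 0.08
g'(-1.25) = -0.15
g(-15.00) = -0.06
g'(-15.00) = 0.00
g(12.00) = 0.13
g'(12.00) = -0.02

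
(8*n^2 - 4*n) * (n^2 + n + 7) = 8*n^4 + 4*n^3 + 52*n^2 - 28*n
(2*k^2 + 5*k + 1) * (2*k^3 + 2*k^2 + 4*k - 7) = 4*k^5 + 14*k^4 + 20*k^3 + 8*k^2 - 31*k - 7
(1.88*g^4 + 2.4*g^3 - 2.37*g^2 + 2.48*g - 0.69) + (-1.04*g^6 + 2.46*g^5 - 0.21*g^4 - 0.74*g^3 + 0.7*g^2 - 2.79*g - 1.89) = -1.04*g^6 + 2.46*g^5 + 1.67*g^4 + 1.66*g^3 - 1.67*g^2 - 0.31*g - 2.58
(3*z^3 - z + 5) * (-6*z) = -18*z^4 + 6*z^2 - 30*z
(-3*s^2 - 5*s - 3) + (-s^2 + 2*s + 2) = -4*s^2 - 3*s - 1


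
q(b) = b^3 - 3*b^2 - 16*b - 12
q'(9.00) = 173.00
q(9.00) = 330.00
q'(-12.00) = 488.00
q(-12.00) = -1980.00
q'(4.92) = 27.10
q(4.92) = -44.24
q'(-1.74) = 3.52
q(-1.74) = 1.49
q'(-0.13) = -15.17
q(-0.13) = -9.97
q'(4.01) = 8.18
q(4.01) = -59.92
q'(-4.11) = 59.34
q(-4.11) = -66.34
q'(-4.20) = 62.12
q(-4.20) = -71.81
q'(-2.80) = 24.32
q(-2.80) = -12.67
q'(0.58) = -18.47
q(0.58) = -22.09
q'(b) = 3*b^2 - 6*b - 16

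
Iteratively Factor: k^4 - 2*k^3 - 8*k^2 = (k)*(k^3 - 2*k^2 - 8*k) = k*(k + 2)*(k^2 - 4*k) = k*(k - 4)*(k + 2)*(k)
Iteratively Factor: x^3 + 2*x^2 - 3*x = (x)*(x^2 + 2*x - 3) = x*(x + 3)*(x - 1)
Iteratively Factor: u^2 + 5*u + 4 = (u + 4)*(u + 1)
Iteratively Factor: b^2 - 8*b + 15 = (b - 3)*(b - 5)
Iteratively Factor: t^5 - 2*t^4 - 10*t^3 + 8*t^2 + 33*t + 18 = (t + 1)*(t^4 - 3*t^3 - 7*t^2 + 15*t + 18) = (t - 3)*(t + 1)*(t^3 - 7*t - 6) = (t - 3)^2*(t + 1)*(t^2 + 3*t + 2) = (t - 3)^2*(t + 1)^2*(t + 2)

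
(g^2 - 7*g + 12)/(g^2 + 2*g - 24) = (g - 3)/(g + 6)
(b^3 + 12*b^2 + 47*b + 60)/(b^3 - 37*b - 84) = (b + 5)/(b - 7)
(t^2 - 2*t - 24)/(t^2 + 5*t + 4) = (t - 6)/(t + 1)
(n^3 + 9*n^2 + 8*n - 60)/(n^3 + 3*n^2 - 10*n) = (n + 6)/n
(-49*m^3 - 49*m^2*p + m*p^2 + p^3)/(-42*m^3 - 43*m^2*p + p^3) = (7*m + p)/(6*m + p)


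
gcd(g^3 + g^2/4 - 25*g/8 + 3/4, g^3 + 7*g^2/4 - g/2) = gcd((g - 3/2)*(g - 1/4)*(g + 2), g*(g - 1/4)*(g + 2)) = g^2 + 7*g/4 - 1/2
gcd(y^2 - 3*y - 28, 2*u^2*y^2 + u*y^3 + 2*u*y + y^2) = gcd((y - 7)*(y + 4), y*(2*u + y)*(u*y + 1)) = 1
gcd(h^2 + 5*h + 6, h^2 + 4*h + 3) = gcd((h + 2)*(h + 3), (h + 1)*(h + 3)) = h + 3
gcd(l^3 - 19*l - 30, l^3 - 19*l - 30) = l^3 - 19*l - 30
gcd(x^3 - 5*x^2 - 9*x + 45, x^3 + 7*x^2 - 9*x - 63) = x^2 - 9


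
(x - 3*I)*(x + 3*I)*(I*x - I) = I*x^3 - I*x^2 + 9*I*x - 9*I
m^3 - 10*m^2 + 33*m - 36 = (m - 4)*(m - 3)^2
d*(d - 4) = d^2 - 4*d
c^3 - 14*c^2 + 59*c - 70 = (c - 7)*(c - 5)*(c - 2)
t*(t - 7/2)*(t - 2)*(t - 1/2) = t^4 - 6*t^3 + 39*t^2/4 - 7*t/2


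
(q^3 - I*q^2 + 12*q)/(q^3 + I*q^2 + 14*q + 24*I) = q/(q + 2*I)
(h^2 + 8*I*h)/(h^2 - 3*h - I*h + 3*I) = h*(h + 8*I)/(h^2 - 3*h - I*h + 3*I)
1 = 1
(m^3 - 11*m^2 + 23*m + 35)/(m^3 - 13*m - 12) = (m^2 - 12*m + 35)/(m^2 - m - 12)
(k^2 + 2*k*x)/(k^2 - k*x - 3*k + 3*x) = k*(k + 2*x)/(k^2 - k*x - 3*k + 3*x)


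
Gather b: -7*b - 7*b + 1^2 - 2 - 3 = -14*b - 4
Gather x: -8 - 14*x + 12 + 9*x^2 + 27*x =9*x^2 + 13*x + 4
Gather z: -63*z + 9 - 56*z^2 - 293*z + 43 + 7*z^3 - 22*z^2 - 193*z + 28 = 7*z^3 - 78*z^2 - 549*z + 80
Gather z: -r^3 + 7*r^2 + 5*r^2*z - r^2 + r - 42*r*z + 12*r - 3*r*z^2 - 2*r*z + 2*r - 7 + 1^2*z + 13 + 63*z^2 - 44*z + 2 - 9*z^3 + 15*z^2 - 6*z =-r^3 + 6*r^2 + 15*r - 9*z^3 + z^2*(78 - 3*r) + z*(5*r^2 - 44*r - 49) + 8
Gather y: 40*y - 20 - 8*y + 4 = 32*y - 16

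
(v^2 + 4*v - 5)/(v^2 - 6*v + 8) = (v^2 + 4*v - 5)/(v^2 - 6*v + 8)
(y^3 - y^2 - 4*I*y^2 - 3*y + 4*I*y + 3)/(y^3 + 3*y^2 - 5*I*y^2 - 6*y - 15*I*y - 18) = (y^2 - y*(1 + I) + I)/(y^2 + y*(3 - 2*I) - 6*I)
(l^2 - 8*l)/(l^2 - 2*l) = (l - 8)/(l - 2)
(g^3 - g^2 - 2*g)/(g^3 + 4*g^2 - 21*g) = (g^2 - g - 2)/(g^2 + 4*g - 21)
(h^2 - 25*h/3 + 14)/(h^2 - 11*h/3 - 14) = (3*h - 7)/(3*h + 7)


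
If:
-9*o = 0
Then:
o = 0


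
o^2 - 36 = (o - 6)*(o + 6)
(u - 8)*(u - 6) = u^2 - 14*u + 48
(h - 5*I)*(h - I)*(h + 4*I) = h^3 - 2*I*h^2 + 19*h - 20*I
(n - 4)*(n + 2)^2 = n^3 - 12*n - 16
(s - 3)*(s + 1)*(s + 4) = s^3 + 2*s^2 - 11*s - 12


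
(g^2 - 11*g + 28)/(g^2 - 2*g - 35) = (g - 4)/(g + 5)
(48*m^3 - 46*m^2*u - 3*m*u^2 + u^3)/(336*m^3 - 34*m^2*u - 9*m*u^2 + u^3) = (-m + u)/(-7*m + u)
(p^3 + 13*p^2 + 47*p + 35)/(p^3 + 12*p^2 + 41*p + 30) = (p + 7)/(p + 6)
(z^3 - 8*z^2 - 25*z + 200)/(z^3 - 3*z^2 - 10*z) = (z^2 - 3*z - 40)/(z*(z + 2))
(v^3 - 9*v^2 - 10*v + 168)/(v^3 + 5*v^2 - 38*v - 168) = (v - 7)/(v + 7)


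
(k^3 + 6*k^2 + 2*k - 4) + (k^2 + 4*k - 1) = k^3 + 7*k^2 + 6*k - 5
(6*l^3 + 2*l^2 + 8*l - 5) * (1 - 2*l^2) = -12*l^5 - 4*l^4 - 10*l^3 + 12*l^2 + 8*l - 5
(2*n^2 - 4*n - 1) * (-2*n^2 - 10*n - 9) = -4*n^4 - 12*n^3 + 24*n^2 + 46*n + 9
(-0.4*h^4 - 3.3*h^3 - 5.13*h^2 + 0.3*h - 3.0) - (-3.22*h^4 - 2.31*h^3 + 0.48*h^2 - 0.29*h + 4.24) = 2.82*h^4 - 0.99*h^3 - 5.61*h^2 + 0.59*h - 7.24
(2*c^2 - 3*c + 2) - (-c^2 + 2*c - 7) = 3*c^2 - 5*c + 9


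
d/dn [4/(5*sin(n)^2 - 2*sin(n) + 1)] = 8*(1 - 5*sin(n))*cos(n)/(5*sin(n)^2 - 2*sin(n) + 1)^2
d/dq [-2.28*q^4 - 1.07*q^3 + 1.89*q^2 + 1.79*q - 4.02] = -9.12*q^3 - 3.21*q^2 + 3.78*q + 1.79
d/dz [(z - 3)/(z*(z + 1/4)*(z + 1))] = 4*(-8*z^3 + 31*z^2 + 30*z + 3)/(z^2*(16*z^4 + 40*z^3 + 33*z^2 + 10*z + 1))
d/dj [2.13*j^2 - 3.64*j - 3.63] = 4.26*j - 3.64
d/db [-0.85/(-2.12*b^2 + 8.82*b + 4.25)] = (7.497 - 3.604*b)/(-2.12*b^2 + 8.82*b + 4.25)^2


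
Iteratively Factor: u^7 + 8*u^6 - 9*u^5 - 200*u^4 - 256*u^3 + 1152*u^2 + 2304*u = (u + 4)*(u^6 + 4*u^5 - 25*u^4 - 100*u^3 + 144*u^2 + 576*u) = (u - 4)*(u + 4)*(u^5 + 8*u^4 + 7*u^3 - 72*u^2 - 144*u) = (u - 4)*(u - 3)*(u + 4)*(u^4 + 11*u^3 + 40*u^2 + 48*u) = (u - 4)*(u - 3)*(u + 3)*(u + 4)*(u^3 + 8*u^2 + 16*u) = (u - 4)*(u - 3)*(u + 3)*(u + 4)^2*(u^2 + 4*u) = (u - 4)*(u - 3)*(u + 3)*(u + 4)^3*(u)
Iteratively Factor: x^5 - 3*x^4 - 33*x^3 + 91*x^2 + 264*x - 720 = (x - 3)*(x^4 - 33*x^2 - 8*x + 240) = (x - 3)*(x + 4)*(x^3 - 4*x^2 - 17*x + 60) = (x - 3)^2*(x + 4)*(x^2 - x - 20) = (x - 3)^2*(x + 4)^2*(x - 5)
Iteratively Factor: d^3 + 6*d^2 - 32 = (d + 4)*(d^2 + 2*d - 8) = (d + 4)^2*(d - 2)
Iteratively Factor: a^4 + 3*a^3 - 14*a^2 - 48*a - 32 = (a - 4)*(a^3 + 7*a^2 + 14*a + 8) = (a - 4)*(a + 4)*(a^2 + 3*a + 2) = (a - 4)*(a + 1)*(a + 4)*(a + 2)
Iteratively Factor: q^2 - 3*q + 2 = (q - 2)*(q - 1)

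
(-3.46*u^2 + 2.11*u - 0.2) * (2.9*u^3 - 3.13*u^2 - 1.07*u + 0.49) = -10.034*u^5 + 16.9488*u^4 - 3.4821*u^3 - 3.3271*u^2 + 1.2479*u - 0.098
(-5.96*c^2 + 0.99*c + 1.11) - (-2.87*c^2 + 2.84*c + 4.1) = -3.09*c^2 - 1.85*c - 2.99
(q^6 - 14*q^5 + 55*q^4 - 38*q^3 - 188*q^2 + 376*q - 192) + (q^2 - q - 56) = q^6 - 14*q^5 + 55*q^4 - 38*q^3 - 187*q^2 + 375*q - 248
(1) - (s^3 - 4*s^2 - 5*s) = -s^3 + 4*s^2 + 5*s + 1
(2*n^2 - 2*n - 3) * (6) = 12*n^2 - 12*n - 18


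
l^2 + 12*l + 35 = (l + 5)*(l + 7)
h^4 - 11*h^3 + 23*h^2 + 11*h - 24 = (h - 8)*(h - 3)*(h - 1)*(h + 1)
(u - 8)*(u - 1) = u^2 - 9*u + 8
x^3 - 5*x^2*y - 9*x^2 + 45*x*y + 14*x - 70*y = (x - 7)*(x - 2)*(x - 5*y)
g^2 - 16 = (g - 4)*(g + 4)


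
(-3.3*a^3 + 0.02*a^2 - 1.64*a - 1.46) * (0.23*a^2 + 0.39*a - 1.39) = -0.759*a^5 - 1.2824*a^4 + 4.2176*a^3 - 1.0032*a^2 + 1.7102*a + 2.0294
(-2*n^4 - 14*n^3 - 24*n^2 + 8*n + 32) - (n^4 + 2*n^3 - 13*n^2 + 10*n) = -3*n^4 - 16*n^3 - 11*n^2 - 2*n + 32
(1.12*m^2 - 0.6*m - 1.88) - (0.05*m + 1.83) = 1.12*m^2 - 0.65*m - 3.71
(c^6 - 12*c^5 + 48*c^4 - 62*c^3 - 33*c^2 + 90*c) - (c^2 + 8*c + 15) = c^6 - 12*c^5 + 48*c^4 - 62*c^3 - 34*c^2 + 82*c - 15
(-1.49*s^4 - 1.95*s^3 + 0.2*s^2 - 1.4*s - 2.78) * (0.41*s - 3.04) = -0.6109*s^5 + 3.7301*s^4 + 6.01*s^3 - 1.182*s^2 + 3.1162*s + 8.4512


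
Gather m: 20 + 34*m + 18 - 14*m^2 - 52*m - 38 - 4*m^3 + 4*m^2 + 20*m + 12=-4*m^3 - 10*m^2 + 2*m + 12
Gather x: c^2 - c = c^2 - c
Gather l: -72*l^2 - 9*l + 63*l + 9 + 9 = -72*l^2 + 54*l + 18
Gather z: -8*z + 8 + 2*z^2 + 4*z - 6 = 2*z^2 - 4*z + 2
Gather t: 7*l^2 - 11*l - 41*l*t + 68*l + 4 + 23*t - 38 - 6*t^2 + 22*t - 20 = 7*l^2 + 57*l - 6*t^2 + t*(45 - 41*l) - 54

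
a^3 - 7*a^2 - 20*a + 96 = (a - 8)*(a - 3)*(a + 4)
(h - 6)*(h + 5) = h^2 - h - 30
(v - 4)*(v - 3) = v^2 - 7*v + 12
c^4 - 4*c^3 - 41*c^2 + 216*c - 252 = (c - 6)*(c - 3)*(c - 2)*(c + 7)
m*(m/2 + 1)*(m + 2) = m^3/2 + 2*m^2 + 2*m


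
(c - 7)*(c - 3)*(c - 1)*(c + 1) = c^4 - 10*c^3 + 20*c^2 + 10*c - 21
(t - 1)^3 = t^3 - 3*t^2 + 3*t - 1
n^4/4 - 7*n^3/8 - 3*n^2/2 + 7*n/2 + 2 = (n/4 + 1/2)*(n - 4)*(n - 2)*(n + 1/2)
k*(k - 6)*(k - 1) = k^3 - 7*k^2 + 6*k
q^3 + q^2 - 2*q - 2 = (q + 1)*(q - sqrt(2))*(q + sqrt(2))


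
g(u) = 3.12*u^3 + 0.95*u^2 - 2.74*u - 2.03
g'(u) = 9.36*u^2 + 1.9*u - 2.74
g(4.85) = 362.97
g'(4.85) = 226.65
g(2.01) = 21.64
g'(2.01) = 38.89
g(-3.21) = -86.64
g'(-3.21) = 87.61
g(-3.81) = -150.36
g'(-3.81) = 125.89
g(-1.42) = -5.16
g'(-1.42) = 13.44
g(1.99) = 20.87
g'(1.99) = 38.11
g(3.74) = 164.23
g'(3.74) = 135.29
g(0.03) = -2.11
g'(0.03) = -2.67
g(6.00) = 689.65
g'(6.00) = 345.62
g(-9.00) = -2174.90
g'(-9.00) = 738.32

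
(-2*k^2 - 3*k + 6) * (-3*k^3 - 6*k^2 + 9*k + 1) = 6*k^5 + 21*k^4 - 18*k^3 - 65*k^2 + 51*k + 6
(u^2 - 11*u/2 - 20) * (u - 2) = u^3 - 15*u^2/2 - 9*u + 40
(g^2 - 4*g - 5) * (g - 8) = g^3 - 12*g^2 + 27*g + 40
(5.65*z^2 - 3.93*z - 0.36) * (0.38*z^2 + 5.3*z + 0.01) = 2.147*z^4 + 28.4516*z^3 - 20.9093*z^2 - 1.9473*z - 0.0036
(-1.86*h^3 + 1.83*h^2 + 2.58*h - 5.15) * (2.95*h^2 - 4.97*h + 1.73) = -5.487*h^5 + 14.6427*h^4 - 4.7019*h^3 - 24.8492*h^2 + 30.0589*h - 8.9095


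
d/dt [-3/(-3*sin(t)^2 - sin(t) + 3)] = -3*(6*sin(t) + 1)*cos(t)/(sin(t) - 3*cos(t)^2)^2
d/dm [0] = 0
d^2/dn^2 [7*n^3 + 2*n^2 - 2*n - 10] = 42*n + 4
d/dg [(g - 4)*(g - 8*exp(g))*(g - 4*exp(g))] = -12*g^2*exp(g) + 3*g^2 + 64*g*exp(2*g) + 24*g*exp(g) - 8*g - 224*exp(2*g) + 48*exp(g)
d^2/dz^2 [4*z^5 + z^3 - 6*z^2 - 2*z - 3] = 80*z^3 + 6*z - 12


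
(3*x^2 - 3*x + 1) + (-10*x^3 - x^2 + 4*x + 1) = -10*x^3 + 2*x^2 + x + 2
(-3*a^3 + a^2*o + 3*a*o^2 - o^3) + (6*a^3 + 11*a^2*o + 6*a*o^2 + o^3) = 3*a^3 + 12*a^2*o + 9*a*o^2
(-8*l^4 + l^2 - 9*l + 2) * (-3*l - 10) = 24*l^5 + 80*l^4 - 3*l^3 + 17*l^2 + 84*l - 20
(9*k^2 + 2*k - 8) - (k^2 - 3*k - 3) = 8*k^2 + 5*k - 5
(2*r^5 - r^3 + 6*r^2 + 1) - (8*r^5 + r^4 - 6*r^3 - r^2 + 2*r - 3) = -6*r^5 - r^4 + 5*r^3 + 7*r^2 - 2*r + 4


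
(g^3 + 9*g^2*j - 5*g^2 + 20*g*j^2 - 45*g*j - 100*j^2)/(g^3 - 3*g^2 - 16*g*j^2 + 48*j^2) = (g^2 + 5*g*j - 5*g - 25*j)/(g^2 - 4*g*j - 3*g + 12*j)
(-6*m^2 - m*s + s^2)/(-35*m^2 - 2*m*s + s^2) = (6*m^2 + m*s - s^2)/(35*m^2 + 2*m*s - s^2)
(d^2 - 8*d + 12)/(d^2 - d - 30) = (d - 2)/(d + 5)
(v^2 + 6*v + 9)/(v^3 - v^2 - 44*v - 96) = (v + 3)/(v^2 - 4*v - 32)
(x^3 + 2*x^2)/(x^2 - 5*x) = x*(x + 2)/(x - 5)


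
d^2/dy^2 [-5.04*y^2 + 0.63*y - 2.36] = -10.0800000000000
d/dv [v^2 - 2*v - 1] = 2*v - 2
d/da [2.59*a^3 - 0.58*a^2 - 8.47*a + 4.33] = 7.77*a^2 - 1.16*a - 8.47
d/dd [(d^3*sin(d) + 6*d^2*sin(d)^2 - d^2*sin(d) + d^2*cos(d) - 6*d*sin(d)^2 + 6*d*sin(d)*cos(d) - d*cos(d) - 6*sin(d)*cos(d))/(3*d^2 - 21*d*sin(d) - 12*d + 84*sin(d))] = (d^5*cos(d) + 6*d^4*sin(2*d) - 5*d^4*cos(d) - 3*d^3*sin(d) - 30*d^3*sin(2*d) - 13*d^3*cos(d)/2 + 13*d^3*cos(2*d) + 21*d^3*cos(3*d)/2 + 35*d^2*sin(2*d)/2 + 99*d^2*cos(d)/2 - 133*d^2*cos(2*d)/2 - 105*d^2*cos(3*d)/2 + 3*d^2/2 + 189*d*sin(d)/2 + 34*d*sin(2*d) - 63*d*sin(3*d)/2 - 42*d*cos(d) + 52*d*cos(2*d) + 42*d*cos(3*d) - 26*sin(2*d) + 63*cos(d)/2 - 63*cos(3*d)/2)/(3*(d - 4)^2*(d - 7*sin(d))^2)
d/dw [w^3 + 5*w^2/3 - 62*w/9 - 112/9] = 3*w^2 + 10*w/3 - 62/9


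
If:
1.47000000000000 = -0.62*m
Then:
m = -2.37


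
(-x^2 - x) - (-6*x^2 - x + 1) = 5*x^2 - 1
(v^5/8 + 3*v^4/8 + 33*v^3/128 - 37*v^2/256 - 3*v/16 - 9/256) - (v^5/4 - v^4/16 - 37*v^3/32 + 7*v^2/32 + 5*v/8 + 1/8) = -v^5/8 + 7*v^4/16 + 181*v^3/128 - 93*v^2/256 - 13*v/16 - 41/256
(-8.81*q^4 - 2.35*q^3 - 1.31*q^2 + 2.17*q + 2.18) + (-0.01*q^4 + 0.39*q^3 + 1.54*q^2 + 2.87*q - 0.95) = -8.82*q^4 - 1.96*q^3 + 0.23*q^2 + 5.04*q + 1.23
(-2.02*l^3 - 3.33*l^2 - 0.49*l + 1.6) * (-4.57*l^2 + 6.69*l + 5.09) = 9.2314*l^5 + 1.7043*l^4 - 30.3202*l^3 - 27.5398*l^2 + 8.2099*l + 8.144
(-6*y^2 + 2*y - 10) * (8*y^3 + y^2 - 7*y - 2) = -48*y^5 + 10*y^4 - 36*y^3 - 12*y^2 + 66*y + 20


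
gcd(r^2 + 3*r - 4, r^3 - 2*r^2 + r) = r - 1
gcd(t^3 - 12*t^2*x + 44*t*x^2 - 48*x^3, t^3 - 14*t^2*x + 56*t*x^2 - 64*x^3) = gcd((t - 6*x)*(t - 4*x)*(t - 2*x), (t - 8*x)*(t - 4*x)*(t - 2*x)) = t^2 - 6*t*x + 8*x^2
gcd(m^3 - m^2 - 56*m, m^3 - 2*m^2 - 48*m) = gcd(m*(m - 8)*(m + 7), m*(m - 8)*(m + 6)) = m^2 - 8*m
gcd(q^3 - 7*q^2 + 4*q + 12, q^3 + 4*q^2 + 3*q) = q + 1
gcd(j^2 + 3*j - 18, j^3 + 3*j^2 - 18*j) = j^2 + 3*j - 18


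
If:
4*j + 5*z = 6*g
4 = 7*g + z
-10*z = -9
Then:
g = 31/70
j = -129/280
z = 9/10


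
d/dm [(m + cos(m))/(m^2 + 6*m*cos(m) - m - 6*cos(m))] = (5*m^2*sin(m) - m^2 - 5*m*sin(m) - 2*m*cos(m) - 6*cos(m)^2 - 5*cos(m))/((m - 1)^2*(m + 6*cos(m))^2)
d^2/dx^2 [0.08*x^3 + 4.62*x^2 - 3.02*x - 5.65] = 0.48*x + 9.24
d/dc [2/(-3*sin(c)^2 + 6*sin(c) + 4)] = 12*(sin(c) - 1)*cos(c)/(-3*sin(c)^2 + 6*sin(c) + 4)^2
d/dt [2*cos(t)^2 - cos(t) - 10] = (1 - 4*cos(t))*sin(t)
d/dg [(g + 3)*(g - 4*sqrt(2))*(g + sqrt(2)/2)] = 3*g^2 - 7*sqrt(2)*g + 6*g - 21*sqrt(2)/2 - 4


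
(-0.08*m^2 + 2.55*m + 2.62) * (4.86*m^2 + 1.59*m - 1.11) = -0.3888*m^4 + 12.2658*m^3 + 16.8765*m^2 + 1.3353*m - 2.9082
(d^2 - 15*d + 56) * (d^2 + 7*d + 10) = d^4 - 8*d^3 - 39*d^2 + 242*d + 560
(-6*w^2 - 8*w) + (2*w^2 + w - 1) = -4*w^2 - 7*w - 1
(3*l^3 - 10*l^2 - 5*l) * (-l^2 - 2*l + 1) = -3*l^5 + 4*l^4 + 28*l^3 - 5*l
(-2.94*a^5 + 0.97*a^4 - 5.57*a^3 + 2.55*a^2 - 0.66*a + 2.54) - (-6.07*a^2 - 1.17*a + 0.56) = -2.94*a^5 + 0.97*a^4 - 5.57*a^3 + 8.62*a^2 + 0.51*a + 1.98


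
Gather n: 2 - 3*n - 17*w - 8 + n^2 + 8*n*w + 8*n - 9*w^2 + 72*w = n^2 + n*(8*w + 5) - 9*w^2 + 55*w - 6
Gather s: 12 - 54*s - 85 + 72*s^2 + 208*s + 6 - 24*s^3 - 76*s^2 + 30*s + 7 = -24*s^3 - 4*s^2 + 184*s - 60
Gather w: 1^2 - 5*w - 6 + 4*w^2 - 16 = 4*w^2 - 5*w - 21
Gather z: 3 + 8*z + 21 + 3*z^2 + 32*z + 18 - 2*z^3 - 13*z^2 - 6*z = -2*z^3 - 10*z^2 + 34*z + 42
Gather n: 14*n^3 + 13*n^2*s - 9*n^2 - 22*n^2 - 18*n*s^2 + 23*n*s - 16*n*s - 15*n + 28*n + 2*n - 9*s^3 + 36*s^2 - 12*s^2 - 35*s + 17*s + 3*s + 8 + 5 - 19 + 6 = 14*n^3 + n^2*(13*s - 31) + n*(-18*s^2 + 7*s + 15) - 9*s^3 + 24*s^2 - 15*s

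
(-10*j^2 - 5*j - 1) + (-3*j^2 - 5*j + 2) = -13*j^2 - 10*j + 1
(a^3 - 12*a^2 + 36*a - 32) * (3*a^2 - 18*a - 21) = 3*a^5 - 54*a^4 + 303*a^3 - 492*a^2 - 180*a + 672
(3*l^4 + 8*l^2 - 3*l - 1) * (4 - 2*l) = -6*l^5 + 12*l^4 - 16*l^3 + 38*l^2 - 10*l - 4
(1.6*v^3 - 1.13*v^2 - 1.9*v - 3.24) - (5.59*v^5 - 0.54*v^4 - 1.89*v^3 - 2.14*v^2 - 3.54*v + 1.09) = -5.59*v^5 + 0.54*v^4 + 3.49*v^3 + 1.01*v^2 + 1.64*v - 4.33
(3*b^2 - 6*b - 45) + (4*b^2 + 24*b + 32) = 7*b^2 + 18*b - 13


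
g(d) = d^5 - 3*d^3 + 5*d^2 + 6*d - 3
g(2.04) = 39.91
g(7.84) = 28525.37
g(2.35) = 71.45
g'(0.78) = 10.18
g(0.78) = 3.59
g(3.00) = 222.00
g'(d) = 5*d^4 - 9*d^2 + 10*d + 6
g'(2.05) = 76.98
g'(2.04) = 75.54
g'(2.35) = 132.29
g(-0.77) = -3.56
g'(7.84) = 18421.31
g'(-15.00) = 250956.00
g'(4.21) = 1459.30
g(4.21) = 1209.57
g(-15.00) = -748218.00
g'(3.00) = 360.00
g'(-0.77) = -5.28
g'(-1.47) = -4.80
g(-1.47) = 1.65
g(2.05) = 40.67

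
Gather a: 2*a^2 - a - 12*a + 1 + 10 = 2*a^2 - 13*a + 11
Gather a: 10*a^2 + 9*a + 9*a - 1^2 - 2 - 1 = 10*a^2 + 18*a - 4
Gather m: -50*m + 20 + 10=30 - 50*m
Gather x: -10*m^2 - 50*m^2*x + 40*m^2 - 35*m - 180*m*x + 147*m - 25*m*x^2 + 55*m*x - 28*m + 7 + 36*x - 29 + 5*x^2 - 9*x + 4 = 30*m^2 + 84*m + x^2*(5 - 25*m) + x*(-50*m^2 - 125*m + 27) - 18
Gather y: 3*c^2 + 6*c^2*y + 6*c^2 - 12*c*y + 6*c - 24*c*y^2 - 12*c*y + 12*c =9*c^2 - 24*c*y^2 + 18*c + y*(6*c^2 - 24*c)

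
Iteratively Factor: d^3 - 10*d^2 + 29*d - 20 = (d - 1)*(d^2 - 9*d + 20) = (d - 4)*(d - 1)*(d - 5)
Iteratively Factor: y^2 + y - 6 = (y + 3)*(y - 2)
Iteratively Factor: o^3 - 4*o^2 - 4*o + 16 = (o - 2)*(o^2 - 2*o - 8) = (o - 2)*(o + 2)*(o - 4)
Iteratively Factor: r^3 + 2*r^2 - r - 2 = (r + 1)*(r^2 + r - 2) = (r - 1)*(r + 1)*(r + 2)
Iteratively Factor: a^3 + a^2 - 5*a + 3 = (a + 3)*(a^2 - 2*a + 1) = (a - 1)*(a + 3)*(a - 1)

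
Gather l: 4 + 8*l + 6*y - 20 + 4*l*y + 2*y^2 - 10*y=l*(4*y + 8) + 2*y^2 - 4*y - 16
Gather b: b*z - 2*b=b*(z - 2)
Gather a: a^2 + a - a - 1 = a^2 - 1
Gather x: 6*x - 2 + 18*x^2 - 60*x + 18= 18*x^2 - 54*x + 16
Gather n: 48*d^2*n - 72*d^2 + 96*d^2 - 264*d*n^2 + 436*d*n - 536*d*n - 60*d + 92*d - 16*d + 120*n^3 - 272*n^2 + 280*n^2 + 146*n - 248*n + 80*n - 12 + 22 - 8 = 24*d^2 + 16*d + 120*n^3 + n^2*(8 - 264*d) + n*(48*d^2 - 100*d - 22) + 2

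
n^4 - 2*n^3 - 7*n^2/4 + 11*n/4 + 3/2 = (n - 2)*(n - 3/2)*(n + 1/2)*(n + 1)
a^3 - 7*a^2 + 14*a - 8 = (a - 4)*(a - 2)*(a - 1)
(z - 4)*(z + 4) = z^2 - 16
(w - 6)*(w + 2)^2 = w^3 - 2*w^2 - 20*w - 24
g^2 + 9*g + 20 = (g + 4)*(g + 5)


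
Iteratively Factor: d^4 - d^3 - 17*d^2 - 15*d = (d)*(d^3 - d^2 - 17*d - 15) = d*(d + 1)*(d^2 - 2*d - 15) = d*(d + 1)*(d + 3)*(d - 5)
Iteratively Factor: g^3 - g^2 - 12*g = (g + 3)*(g^2 - 4*g) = g*(g + 3)*(g - 4)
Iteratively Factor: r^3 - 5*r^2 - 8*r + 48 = (r + 3)*(r^2 - 8*r + 16) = (r - 4)*(r + 3)*(r - 4)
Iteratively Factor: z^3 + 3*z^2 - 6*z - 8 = (z + 1)*(z^2 + 2*z - 8) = (z - 2)*(z + 1)*(z + 4)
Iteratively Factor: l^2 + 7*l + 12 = (l + 4)*(l + 3)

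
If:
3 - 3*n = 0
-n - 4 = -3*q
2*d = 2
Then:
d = 1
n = 1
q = 5/3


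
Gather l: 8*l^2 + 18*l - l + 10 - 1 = 8*l^2 + 17*l + 9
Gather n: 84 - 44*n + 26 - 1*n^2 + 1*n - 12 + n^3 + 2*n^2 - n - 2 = n^3 + n^2 - 44*n + 96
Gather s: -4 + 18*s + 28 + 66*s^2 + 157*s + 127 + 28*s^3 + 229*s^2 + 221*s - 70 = 28*s^3 + 295*s^2 + 396*s + 81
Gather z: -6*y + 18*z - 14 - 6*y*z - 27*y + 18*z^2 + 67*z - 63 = -33*y + 18*z^2 + z*(85 - 6*y) - 77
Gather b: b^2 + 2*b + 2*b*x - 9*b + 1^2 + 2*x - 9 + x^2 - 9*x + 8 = b^2 + b*(2*x - 7) + x^2 - 7*x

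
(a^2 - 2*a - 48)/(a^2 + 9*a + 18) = (a - 8)/(a + 3)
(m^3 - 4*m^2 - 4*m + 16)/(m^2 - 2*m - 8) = m - 2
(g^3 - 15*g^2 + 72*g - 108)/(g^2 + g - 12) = (g^2 - 12*g + 36)/(g + 4)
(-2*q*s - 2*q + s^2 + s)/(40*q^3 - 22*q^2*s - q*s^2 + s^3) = (-s - 1)/(20*q^2 - q*s - s^2)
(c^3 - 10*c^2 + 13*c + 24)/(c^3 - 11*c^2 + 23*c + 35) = (c^2 - 11*c + 24)/(c^2 - 12*c + 35)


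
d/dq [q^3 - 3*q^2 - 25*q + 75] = 3*q^2 - 6*q - 25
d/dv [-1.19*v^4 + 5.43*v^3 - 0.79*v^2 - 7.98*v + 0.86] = -4.76*v^3 + 16.29*v^2 - 1.58*v - 7.98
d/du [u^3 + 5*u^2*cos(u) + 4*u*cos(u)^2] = -5*u^2*sin(u) + 3*u^2 - 4*u*sin(2*u) + 10*u*cos(u) + 4*cos(u)^2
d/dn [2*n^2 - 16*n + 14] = 4*n - 16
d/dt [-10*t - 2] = -10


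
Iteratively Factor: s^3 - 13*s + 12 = (s - 3)*(s^2 + 3*s - 4) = (s - 3)*(s - 1)*(s + 4)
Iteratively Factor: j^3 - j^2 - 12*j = (j)*(j^2 - j - 12) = j*(j - 4)*(j + 3)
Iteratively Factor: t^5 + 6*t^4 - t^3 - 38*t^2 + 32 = (t + 1)*(t^4 + 5*t^3 - 6*t^2 - 32*t + 32) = (t + 1)*(t + 4)*(t^3 + t^2 - 10*t + 8) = (t - 2)*(t + 1)*(t + 4)*(t^2 + 3*t - 4) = (t - 2)*(t - 1)*(t + 1)*(t + 4)*(t + 4)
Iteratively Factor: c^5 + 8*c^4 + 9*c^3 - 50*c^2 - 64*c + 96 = (c - 1)*(c^4 + 9*c^3 + 18*c^2 - 32*c - 96) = (c - 2)*(c - 1)*(c^3 + 11*c^2 + 40*c + 48) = (c - 2)*(c - 1)*(c + 4)*(c^2 + 7*c + 12) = (c - 2)*(c - 1)*(c + 4)^2*(c + 3)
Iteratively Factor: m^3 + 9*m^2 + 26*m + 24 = (m + 3)*(m^2 + 6*m + 8) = (m + 3)*(m + 4)*(m + 2)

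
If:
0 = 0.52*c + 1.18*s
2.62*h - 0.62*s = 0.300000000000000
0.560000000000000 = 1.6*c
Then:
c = 0.35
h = 0.08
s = -0.15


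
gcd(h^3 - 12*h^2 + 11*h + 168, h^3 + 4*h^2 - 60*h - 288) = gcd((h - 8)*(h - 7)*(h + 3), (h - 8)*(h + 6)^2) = h - 8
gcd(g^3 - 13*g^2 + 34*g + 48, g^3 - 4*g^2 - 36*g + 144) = g - 6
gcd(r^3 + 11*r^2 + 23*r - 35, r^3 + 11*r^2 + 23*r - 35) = r^3 + 11*r^2 + 23*r - 35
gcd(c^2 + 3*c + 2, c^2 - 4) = c + 2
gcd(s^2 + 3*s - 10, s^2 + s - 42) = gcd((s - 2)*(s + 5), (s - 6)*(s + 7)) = 1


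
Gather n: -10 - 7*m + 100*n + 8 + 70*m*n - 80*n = -7*m + n*(70*m + 20) - 2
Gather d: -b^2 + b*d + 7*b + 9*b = -b^2 + b*d + 16*b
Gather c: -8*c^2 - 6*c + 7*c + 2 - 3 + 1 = -8*c^2 + c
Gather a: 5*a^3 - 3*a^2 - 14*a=5*a^3 - 3*a^2 - 14*a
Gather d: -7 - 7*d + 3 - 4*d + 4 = -11*d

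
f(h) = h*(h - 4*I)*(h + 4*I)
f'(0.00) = 16.00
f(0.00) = 0.00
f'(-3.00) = 43.00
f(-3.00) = -75.00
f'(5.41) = 103.80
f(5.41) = 244.90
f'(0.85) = 18.17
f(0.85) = 14.21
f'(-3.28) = 48.28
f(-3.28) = -87.77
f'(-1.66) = 24.27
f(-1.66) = -31.13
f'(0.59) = 17.04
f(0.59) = 9.65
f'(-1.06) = 19.37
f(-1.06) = -18.15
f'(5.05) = 92.51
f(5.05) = 209.59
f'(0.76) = 17.73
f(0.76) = 12.60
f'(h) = h*(h - 4*I) + h*(h + 4*I) + (h - 4*I)*(h + 4*I) = 3*h^2 + 16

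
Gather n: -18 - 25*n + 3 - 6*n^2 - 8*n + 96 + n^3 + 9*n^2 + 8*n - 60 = n^3 + 3*n^2 - 25*n + 21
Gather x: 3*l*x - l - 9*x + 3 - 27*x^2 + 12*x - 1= -l - 27*x^2 + x*(3*l + 3) + 2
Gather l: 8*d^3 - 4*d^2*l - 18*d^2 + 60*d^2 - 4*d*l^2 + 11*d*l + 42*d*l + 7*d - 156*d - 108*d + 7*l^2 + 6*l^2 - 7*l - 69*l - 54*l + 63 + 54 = 8*d^3 + 42*d^2 - 257*d + l^2*(13 - 4*d) + l*(-4*d^2 + 53*d - 130) + 117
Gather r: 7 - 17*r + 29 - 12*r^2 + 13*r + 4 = -12*r^2 - 4*r + 40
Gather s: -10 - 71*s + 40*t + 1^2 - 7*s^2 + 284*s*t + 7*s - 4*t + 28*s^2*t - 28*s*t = s^2*(28*t - 7) + s*(256*t - 64) + 36*t - 9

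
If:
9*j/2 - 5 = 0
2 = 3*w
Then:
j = 10/9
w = 2/3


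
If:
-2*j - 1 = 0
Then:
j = -1/2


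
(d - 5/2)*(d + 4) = d^2 + 3*d/2 - 10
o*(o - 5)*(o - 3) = o^3 - 8*o^2 + 15*o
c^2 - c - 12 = (c - 4)*(c + 3)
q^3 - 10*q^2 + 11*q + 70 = (q - 7)*(q - 5)*(q + 2)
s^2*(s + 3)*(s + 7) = s^4 + 10*s^3 + 21*s^2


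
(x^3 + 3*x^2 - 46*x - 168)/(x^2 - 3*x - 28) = x + 6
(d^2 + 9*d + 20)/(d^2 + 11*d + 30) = (d + 4)/(d + 6)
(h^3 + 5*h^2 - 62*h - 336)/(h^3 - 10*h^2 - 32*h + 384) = (h + 7)/(h - 8)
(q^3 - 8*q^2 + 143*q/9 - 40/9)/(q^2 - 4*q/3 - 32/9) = (3*q^2 - 16*q + 5)/(3*q + 4)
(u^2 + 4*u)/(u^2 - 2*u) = (u + 4)/(u - 2)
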